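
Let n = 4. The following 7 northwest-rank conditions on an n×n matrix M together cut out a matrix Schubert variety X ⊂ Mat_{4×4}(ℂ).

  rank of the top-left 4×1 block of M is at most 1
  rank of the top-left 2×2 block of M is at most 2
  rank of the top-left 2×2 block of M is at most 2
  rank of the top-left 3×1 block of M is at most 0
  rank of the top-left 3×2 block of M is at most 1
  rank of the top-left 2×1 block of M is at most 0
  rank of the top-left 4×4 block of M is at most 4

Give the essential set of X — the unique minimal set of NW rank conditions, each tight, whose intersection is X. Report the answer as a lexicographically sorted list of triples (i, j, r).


Recovering R(i,j) via the rank-extension bound from the 7 conditions:

  0 | 1 | 1 | 1
  0 | 1 | 2 | 2
  0 | 1 | 2 | 3
  1 | 2 | 3 | 4

second differences of R give the permutation w = (2, 3, 4, 1).

|D(w)|=3, |Ess(w)|=1:

[(3, 1, 0)]


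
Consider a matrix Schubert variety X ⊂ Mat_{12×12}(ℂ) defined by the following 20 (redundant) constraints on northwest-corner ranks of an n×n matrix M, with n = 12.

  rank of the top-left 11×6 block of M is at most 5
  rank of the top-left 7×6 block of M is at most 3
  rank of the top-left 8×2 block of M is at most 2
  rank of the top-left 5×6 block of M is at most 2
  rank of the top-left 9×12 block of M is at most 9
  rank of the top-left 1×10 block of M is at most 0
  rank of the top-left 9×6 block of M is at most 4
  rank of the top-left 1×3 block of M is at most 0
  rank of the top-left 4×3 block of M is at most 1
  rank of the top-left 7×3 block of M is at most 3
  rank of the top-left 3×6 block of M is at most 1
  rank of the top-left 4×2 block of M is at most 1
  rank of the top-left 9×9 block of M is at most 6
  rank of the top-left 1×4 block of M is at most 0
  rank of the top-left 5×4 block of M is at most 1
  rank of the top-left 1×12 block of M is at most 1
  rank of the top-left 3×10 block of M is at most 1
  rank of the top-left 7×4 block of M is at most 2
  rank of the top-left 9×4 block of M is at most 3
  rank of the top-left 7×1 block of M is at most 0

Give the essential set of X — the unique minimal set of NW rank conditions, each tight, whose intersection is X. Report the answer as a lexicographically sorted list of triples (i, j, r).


The tightest implied rank at each (i,j), from the 20 conditions:

  R[1]: 0  0  0  0  0  0  0  0  0  0  1  1
  R[2]: 0  1  1  1  1  1  1  1  1  1  2  2
  R[3]: 0  1  1  1  1  1  1  1  1  1  2  3
  R[4]: 0  1  1  1  2  2  2  2  2  2  3  4
  R[5]: 0  1  1  1  2  2  3  3  3  3  4  5
  R[6]: 0  1  2  2  3  3  4  4  4  4  5  6
  R[7]: 0  1  2  2  3  3  4  5  5  5  6  7
  R[8]: 1  2  3  3  4  4  5  6  6  6  7  8
  R[9]: 1  2  3  3  4  4  5  6  6  7  8  9
  R[10]: 1  2  3  4  5  5  6  7  7  8  9  10
  R[11]: 1  2  3  4  5  5  6  7  8  9  10  11
  R[12]: 1  2  3  4  5  6  7  8  9  10  11  12

so w = (11, 2, 12, 5, 7, 3, 8, 1, 10, 4, 9, 6).

D(w) has 35 cells with 11 SE-corners; essential set:

[(1, 10, 0), (3, 10, 1), (5, 4, 1), (5, 6, 2), (7, 1, 0), (7, 4, 2), (7, 6, 3), (9, 4, 3), (9, 6, 4), (9, 9, 6), (11, 6, 5)]


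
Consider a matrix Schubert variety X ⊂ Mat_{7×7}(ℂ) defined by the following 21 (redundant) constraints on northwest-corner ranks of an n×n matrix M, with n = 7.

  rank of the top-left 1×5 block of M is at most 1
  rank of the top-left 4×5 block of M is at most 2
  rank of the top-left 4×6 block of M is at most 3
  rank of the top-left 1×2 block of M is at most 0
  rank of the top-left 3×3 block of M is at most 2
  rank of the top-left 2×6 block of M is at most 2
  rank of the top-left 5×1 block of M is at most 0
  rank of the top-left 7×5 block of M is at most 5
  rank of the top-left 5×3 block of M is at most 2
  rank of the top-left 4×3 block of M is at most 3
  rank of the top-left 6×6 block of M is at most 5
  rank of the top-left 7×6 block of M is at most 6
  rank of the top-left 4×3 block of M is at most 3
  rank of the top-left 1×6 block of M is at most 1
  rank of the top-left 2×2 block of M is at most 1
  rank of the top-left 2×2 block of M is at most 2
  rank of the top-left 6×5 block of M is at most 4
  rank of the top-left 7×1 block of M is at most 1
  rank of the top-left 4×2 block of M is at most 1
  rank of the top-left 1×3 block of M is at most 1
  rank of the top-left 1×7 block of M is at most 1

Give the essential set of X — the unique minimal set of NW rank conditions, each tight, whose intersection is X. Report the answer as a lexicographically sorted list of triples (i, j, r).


Recovering R(i,j) via the rank-extension bound from the 21 conditions:

  R[1]: 0 0 1 1 1 1 1
  R[2]: 0 1 2 2 2 2 2
  R[3]: 0 1 2 2 2 3 3
  R[4]: 0 1 2 2 2 3 4
  R[5]: 0 1 2 3 3 4 5
  R[6]: 1 2 3 4 4 5 6
  R[7]: 1 2 3 4 5 6 7

reading off 1-entries of Δ²R: w = (3, 2, 6, 7, 4, 1, 5).

Rothe diagram D(w) (10 cells), 3 SE-corners (essential conditions):

[(1, 2, 0), (4, 5, 2), (5, 1, 0)]


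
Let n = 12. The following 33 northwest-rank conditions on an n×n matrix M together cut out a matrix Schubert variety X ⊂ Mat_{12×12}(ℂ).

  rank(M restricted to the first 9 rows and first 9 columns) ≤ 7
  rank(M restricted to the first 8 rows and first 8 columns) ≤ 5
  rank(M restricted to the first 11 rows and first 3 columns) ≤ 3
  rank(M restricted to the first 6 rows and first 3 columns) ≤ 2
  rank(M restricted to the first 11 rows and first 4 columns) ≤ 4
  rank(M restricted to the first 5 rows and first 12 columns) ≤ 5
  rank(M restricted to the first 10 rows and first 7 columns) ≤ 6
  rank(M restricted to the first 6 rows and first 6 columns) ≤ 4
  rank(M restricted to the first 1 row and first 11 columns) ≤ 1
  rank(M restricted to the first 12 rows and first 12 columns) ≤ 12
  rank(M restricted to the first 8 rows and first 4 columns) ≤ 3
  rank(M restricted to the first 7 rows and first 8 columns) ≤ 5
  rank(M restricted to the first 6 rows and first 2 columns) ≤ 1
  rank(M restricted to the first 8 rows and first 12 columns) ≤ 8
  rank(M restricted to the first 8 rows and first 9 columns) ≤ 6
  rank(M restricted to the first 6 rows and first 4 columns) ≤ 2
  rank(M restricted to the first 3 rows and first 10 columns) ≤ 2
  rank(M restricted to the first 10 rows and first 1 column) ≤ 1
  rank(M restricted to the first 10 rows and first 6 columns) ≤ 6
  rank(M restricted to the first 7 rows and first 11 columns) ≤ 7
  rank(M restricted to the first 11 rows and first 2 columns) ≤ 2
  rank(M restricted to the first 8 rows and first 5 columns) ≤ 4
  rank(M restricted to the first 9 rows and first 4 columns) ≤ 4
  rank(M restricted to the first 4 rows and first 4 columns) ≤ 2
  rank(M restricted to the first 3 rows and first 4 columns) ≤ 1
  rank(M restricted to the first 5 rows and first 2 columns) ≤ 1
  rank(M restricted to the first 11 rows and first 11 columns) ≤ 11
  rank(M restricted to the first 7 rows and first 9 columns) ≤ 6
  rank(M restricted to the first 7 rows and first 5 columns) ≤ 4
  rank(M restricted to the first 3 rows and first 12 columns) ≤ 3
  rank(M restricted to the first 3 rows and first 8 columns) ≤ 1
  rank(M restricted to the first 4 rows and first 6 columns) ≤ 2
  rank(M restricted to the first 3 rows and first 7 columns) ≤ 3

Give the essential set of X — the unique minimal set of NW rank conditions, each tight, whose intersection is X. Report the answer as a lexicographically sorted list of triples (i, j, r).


Propagating the 33 rank bounds to every northwest block:

  R[1]: 1, 1, 1, 1, 1, 1, 1, 1, 1, 1, 1, 1
  R[2]: 1, 1, 1, 1, 1, 1, 1, 1, 2, 2, 2, 2
  R[3]: 1, 1, 1, 1, 1, 1, 1, 1, 2, 2, 3, 3
  R[4]: 1, 1, 2, 2, 2, 2, 2, 2, 3, 3, 4, 4
  R[5]: 1, 1, 2, 2, 3, 3, 3, 3, 4, 4, 5, 5
  R[6]: 1, 1, 2, 2, 3, 4, 4, 4, 5, 5, 6, 6
  R[7]: 1, 2, 3, 3, 4, 5, 5, 5, 6, 6, 7, 7
  R[8]: 1, 2, 3, 3, 4, 5, 5, 5, 6, 7, 8, 8
  R[9]: 1, 2, 3, 4, 5, 6, 6, 6, 7, 8, 9, 9
  R[10]: 1, 2, 3, 4, 5, 6, 6, 7, 8, 9, 10, 10
  R[11]: 1, 2, 3, 4, 5, 6, 7, 8, 9, 10, 11, 11
  R[12]: 1, 2, 3, 4, 5, 6, 7, 8, 9, 10, 11, 12

so w = (1, 9, 11, 3, 5, 6, 2, 10, 4, 8, 7, 12).

ℓ(w)=24; the 7 essential cells (i,j,r):

[(3, 8, 1), (3, 10, 2), (6, 2, 1), (6, 4, 2), (8, 4, 3), (8, 8, 5), (10, 7, 6)]


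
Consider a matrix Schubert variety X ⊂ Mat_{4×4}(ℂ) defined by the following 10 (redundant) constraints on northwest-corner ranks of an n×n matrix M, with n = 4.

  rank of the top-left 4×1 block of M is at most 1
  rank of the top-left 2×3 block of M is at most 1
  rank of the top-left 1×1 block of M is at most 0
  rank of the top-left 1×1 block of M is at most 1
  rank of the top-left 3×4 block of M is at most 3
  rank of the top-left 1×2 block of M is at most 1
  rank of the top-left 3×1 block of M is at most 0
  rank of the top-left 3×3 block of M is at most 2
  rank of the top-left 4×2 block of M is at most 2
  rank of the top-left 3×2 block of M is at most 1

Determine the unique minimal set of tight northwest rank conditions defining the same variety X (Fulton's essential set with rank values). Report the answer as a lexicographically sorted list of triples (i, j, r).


Rank table r_w(4×4) implied by the 10 constraints:

  R[1]: 0 1 1 1
  R[2]: 0 1 1 2
  R[3]: 0 1 2 3
  R[4]: 1 2 3 4

giving w = (2, 4, 3, 1) via Δ²R.

Fulton essential set (2 of the 4 Rothe cells):

[(2, 3, 1), (3, 1, 0)]


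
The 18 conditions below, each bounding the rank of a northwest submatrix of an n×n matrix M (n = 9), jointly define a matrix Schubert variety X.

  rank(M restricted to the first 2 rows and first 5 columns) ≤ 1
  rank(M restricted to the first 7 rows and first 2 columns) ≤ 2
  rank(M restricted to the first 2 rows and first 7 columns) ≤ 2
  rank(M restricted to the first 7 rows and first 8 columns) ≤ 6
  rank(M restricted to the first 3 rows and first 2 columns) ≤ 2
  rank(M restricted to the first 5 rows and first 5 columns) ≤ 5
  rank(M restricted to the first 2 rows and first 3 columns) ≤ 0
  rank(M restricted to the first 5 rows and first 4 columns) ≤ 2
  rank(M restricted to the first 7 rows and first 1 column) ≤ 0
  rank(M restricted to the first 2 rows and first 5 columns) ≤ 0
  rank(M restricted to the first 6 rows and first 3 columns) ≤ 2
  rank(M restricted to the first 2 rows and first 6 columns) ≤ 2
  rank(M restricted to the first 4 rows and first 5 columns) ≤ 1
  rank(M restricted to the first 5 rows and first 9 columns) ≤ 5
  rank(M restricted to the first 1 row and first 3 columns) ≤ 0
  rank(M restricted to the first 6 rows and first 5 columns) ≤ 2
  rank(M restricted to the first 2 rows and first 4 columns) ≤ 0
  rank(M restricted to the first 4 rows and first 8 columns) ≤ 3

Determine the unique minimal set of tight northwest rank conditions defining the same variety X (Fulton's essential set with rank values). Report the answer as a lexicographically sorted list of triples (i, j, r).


Propagating the 18 rank bounds to every northwest block:

  R[1]: 0 | 0 | 0 | 0 | 0 | 1 | 1 | 1 | 1
  R[2]: 0 | 0 | 0 | 0 | 0 | 1 | 2 | 2 | 2
  R[3]: 0 | 1 | 1 | 1 | 1 | 2 | 3 | 3 | 3
  R[4]: 0 | 1 | 1 | 1 | 1 | 2 | 3 | 3 | 4
  R[5]: 0 | 1 | 2 | 2 | 2 | 3 | 4 | 4 | 5
  R[6]: 0 | 1 | 2 | 2 | 2 | 3 | 4 | 5 | 6
  R[7]: 0 | 1 | 2 | 3 | 3 | 4 | 5 | 6 | 7
  R[8]: 1 | 2 | 3 | 4 | 4 | 5 | 6 | 7 | 8
  R[9]: 1 | 2 | 3 | 4 | 5 | 6 | 7 | 8 | 9

so w = (6, 7, 2, 9, 3, 8, 4, 1, 5).

D(w) has 21 cells with 5 SE-corners; essential set:

[(2, 5, 0), (4, 5, 1), (4, 8, 3), (6, 5, 2), (7, 1, 0)]


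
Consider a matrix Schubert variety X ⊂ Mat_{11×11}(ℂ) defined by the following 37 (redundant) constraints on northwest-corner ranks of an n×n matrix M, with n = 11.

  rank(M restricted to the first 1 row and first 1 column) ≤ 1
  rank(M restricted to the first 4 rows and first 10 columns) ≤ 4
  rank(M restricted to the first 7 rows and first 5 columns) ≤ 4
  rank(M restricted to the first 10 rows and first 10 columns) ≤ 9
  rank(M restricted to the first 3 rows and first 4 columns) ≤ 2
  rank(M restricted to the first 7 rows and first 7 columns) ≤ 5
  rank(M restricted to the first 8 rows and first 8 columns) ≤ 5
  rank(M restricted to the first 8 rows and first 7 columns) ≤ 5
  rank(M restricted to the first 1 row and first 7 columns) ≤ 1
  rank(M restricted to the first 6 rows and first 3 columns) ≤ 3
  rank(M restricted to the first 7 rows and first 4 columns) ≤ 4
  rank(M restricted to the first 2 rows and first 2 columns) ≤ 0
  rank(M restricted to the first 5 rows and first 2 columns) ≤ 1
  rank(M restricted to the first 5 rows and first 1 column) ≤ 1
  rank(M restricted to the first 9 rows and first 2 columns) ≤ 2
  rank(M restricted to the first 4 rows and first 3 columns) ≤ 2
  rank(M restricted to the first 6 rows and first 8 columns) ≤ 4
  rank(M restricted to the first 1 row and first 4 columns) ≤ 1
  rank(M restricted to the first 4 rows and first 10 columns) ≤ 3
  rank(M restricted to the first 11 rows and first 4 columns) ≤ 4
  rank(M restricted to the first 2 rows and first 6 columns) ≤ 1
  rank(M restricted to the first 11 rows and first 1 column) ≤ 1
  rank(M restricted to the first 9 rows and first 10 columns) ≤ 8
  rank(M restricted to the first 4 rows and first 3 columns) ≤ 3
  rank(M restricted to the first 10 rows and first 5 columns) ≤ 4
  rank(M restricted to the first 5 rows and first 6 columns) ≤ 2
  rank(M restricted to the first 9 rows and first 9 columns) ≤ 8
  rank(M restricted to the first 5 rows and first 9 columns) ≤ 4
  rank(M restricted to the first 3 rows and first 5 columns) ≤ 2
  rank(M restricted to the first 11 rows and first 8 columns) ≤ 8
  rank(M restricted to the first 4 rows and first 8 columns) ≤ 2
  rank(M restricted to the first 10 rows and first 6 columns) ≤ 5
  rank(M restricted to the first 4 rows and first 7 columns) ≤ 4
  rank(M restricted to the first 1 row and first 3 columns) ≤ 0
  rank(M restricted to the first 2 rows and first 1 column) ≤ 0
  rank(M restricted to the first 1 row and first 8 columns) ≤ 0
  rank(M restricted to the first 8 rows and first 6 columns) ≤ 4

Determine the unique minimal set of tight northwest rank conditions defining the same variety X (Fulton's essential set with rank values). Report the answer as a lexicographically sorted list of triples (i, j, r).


Computing R[i][j] = min implied NW-rank bound (n=11, 37 conditions):

  0 0 0 0 0 0 0 0 1 1 1
  0 0 1 1 1 1 1 1 2 2 2
  1 1 2 2 2 2 2 2 3 3 3
  1 1 2 2 2 2 2 2 3 3 4
  1 1 2 2 2 2 3 3 4 4 5
  1 2 3 3 3 3 4 4 5 5 6
  1 2 3 4 4 4 5 5 6 6 7
  1 2 3 4 4 4 5 5 6 7 8
  1 2 3 4 4 5 6 6 7 8 9
  1 2 3 4 4 5 6 7 8 9 10
  1 2 3 4 5 6 7 8 9 10 11

reading off 1-entries of Δ²R: w = (9, 3, 1, 11, 7, 2, 4, 10, 6, 8, 5).

9 SE-corners of the 26-cell Rothe diagram give Ess(w):

[(1, 8, 0), (2, 2, 0), (4, 8, 2), (4, 10, 3), (5, 2, 1), (5, 6, 2), (8, 6, 4), (8, 8, 5), (10, 5, 4)]


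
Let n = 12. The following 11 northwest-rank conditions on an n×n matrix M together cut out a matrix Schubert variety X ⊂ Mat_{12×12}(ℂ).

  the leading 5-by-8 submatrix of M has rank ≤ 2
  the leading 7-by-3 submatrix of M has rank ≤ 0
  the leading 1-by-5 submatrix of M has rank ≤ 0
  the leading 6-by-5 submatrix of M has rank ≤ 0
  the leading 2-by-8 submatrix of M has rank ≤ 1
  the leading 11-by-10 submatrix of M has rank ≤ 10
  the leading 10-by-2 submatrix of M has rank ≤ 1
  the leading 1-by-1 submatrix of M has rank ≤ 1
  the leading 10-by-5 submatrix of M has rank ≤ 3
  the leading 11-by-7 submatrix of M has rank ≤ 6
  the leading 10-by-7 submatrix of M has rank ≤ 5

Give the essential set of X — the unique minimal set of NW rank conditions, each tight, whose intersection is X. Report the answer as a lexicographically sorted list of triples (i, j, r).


Reconstructing r_w from the 11 given conditions:

  row 1: 0, 0, 0, 0, 0, 1, 1, 1, 1, 1, 1, 1
  row 2: 0, 0, 0, 0, 0, 1, 1, 1, 2, 2, 2, 2
  row 3: 0, 0, 0, 0, 0, 1, 2, 2, 3, 3, 3, 3
  row 4: 0, 0, 0, 0, 0, 1, 2, 2, 3, 4, 4, 4
  row 5: 0, 0, 0, 0, 0, 1, 2, 2, 3, 4, 5, 5
  row 6: 0, 0, 0, 0, 0, 1, 2, 3, 4, 5, 6, 6
  row 7: 0, 0, 0, 1, 1, 2, 3, 4, 5, 6, 7, 7
  row 8: 1, 1, 1, 2, 2, 3, 4, 5, 6, 7, 8, 8
  row 9: 1, 1, 2, 3, 3, 4, 5, 6, 7, 8, 9, 9
  row 10: 1, 1, 2, 3, 3, 4, 5, 6, 7, 8, 9, 10
  row 11: 1, 2, 3, 4, 4, 5, 6, 7, 8, 9, 10, 11
  row 12: 1, 2, 3, 4, 5, 6, 7, 8, 9, 10, 11, 12

so w = (6, 9, 7, 10, 11, 8, 4, 1, 3, 12, 2, 5).

D(w) has 40 cells with 6 SE-corners; essential set:

[(2, 8, 1), (5, 8, 2), (6, 5, 0), (7, 3, 0), (10, 2, 1), (10, 5, 3)]


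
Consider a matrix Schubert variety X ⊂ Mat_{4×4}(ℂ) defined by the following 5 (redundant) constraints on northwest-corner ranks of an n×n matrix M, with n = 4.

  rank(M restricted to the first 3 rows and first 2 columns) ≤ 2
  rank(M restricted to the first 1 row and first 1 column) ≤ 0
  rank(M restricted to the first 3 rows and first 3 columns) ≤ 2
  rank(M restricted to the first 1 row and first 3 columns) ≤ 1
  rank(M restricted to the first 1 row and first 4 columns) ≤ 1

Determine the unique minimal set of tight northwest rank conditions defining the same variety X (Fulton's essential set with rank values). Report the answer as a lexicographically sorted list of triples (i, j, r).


Propagating the 5 rank bounds to every northwest block:

  R[1]: 0  1  1  1
  R[2]: 1  2  2  2
  R[3]: 1  2  2  3
  R[4]: 1  2  3  4

hence w(1..4) = (2, 1, 4, 3).

Fulton essential set (2 of the 2 Rothe cells):

[(1, 1, 0), (3, 3, 2)]


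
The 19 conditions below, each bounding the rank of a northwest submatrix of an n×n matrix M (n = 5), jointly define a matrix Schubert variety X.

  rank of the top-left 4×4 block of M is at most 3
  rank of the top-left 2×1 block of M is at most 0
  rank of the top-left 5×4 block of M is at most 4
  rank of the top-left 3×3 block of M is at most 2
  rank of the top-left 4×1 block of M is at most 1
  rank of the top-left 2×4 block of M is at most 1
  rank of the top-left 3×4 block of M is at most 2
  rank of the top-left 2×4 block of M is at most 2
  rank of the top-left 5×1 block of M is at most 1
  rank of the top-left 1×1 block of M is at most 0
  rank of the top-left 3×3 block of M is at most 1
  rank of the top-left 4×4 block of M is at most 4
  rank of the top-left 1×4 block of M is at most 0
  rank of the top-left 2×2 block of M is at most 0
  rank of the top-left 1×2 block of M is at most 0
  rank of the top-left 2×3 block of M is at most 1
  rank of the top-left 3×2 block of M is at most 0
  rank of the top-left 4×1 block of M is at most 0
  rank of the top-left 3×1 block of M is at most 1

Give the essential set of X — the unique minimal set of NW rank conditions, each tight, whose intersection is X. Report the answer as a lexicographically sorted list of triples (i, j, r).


Reconstructing r_w from the 19 given conditions:

  row 1: 0  0  0  0  1
  row 2: 0  0  1  1  2
  row 3: 0  0  1  2  3
  row 4: 0  1  2  3  4
  row 5: 1  2  3  4  5

reading off 1-entries of Δ²R: w = (5, 3, 4, 2, 1).

D(w) has 9 cells with 3 SE-corners; essential set:

[(1, 4, 0), (3, 2, 0), (4, 1, 0)]


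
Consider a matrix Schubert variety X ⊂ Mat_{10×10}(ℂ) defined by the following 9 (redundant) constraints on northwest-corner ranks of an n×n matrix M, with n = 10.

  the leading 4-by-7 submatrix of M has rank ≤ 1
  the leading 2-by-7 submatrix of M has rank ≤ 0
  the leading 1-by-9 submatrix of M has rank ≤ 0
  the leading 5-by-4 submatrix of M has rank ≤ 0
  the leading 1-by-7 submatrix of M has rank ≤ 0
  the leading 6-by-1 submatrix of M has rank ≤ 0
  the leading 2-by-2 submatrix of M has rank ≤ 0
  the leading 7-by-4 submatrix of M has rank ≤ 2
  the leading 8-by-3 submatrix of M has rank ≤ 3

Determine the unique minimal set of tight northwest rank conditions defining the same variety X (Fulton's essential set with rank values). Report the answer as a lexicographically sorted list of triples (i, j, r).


Propagating the 9 rank bounds to every northwest block:

  i=1: 0, 0, 0, 0, 0, 0, 0, 0, 0, 1
  i=2: 0, 0, 0, 0, 0, 0, 0, 1, 1, 2
  i=3: 0, 0, 0, 0, 1, 1, 1, 2, 2, 3
  i=4: 0, 0, 0, 0, 1, 1, 1, 2, 3, 4
  i=5: 0, 0, 0, 0, 1, 2, 2, 3, 4, 5
  i=6: 0, 1, 1, 1, 2, 3, 3, 4, 5, 6
  i=7: 1, 2, 2, 2, 3, 4, 4, 5, 6, 7
  i=8: 1, 2, 3, 3, 4, 5, 5, 6, 7, 8
  i=9: 1, 2, 3, 4, 5, 6, 6, 7, 8, 9
  i=10: 1, 2, 3, 4, 5, 6, 7, 8, 9, 10

the unique w with this rank table is (10, 8, 5, 9, 6, 2, 1, 3, 4, 7).

D(w) has 31 cells with 5 SE-corners; essential set:

[(1, 9, 0), (2, 7, 0), (4, 7, 1), (5, 4, 0), (6, 1, 0)]


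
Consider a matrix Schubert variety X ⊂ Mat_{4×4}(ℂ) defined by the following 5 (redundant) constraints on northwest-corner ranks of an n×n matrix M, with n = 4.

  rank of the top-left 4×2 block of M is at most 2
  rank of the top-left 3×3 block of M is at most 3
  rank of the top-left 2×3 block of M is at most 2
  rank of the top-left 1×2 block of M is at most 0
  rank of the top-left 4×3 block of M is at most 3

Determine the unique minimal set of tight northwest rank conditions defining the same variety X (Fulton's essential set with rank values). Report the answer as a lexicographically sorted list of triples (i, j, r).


Recovering R(i,j) via the rank-extension bound from the 5 conditions:

  row 1: 0 | 0 | 1 | 1
  row 2: 1 | 1 | 2 | 2
  row 3: 1 | 2 | 3 | 3
  row 4: 1 | 2 | 3 | 4

the unique w with this rank table is (3, 1, 2, 4).

Fulton essential set (1 of the 2 Rothe cells):

[(1, 2, 0)]


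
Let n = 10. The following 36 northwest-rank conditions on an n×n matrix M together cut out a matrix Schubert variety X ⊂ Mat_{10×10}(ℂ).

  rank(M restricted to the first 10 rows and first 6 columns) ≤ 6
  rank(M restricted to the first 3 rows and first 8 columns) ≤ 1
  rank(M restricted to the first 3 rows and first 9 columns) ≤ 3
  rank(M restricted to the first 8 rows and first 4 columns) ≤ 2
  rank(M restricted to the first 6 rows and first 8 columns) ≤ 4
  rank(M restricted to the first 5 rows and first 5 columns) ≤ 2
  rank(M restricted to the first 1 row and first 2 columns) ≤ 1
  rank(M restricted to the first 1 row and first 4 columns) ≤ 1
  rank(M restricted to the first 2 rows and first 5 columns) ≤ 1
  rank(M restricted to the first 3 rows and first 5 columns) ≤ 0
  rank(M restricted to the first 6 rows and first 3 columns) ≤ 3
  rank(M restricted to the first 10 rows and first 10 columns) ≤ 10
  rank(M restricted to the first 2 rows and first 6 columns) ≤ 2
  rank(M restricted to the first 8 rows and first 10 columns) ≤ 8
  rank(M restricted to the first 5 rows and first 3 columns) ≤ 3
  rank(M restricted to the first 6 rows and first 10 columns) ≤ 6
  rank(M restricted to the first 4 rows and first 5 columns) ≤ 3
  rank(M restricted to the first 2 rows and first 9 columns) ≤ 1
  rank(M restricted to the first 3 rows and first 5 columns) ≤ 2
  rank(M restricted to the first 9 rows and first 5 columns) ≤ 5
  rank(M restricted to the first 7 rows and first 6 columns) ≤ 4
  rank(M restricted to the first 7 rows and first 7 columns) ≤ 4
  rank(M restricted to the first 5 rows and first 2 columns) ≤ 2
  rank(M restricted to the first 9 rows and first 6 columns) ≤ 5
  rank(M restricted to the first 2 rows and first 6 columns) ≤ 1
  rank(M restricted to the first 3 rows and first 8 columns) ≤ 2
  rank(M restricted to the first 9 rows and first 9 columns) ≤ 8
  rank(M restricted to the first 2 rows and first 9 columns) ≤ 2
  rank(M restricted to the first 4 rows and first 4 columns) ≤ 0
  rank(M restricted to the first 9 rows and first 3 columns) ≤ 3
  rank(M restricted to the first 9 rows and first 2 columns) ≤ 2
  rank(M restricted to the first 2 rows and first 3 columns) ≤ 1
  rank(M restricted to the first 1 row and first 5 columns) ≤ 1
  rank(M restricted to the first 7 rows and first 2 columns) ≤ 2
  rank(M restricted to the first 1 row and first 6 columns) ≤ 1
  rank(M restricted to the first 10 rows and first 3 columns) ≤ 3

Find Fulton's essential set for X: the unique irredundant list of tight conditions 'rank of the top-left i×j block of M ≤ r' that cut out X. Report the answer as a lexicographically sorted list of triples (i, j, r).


The tightest implied rank at each (i,j), from the 36 conditions:

  i=1: 0 0 0 0 0 1 1 1 1 1
  i=2: 0 0 0 0 0 1 1 1 1 2
  i=3: 0 0 0 0 0 1 1 1 2 3
  i=4: 0 0 0 0 1 2 2 2 3 4
  i=5: 1 1 1 1 2 3 3 3 4 5
  i=6: 1 2 2 2 3 4 4 4 5 6
  i=7: 1 2 2 2 3 4 4 5 6 7
  i=8: 1 2 2 2 3 4 5 6 7 8
  i=9: 1 2 3 3 4 5 6 7 8 9
  i=10: 1 2 3 4 5 6 7 8 9 10

reading off 1-entries of Δ²R: w = (6, 10, 9, 5, 1, 2, 8, 7, 3, 4).

6 SE-corners of the 29-cell Rothe diagram give Ess(w):

[(2, 9, 1), (3, 5, 0), (3, 8, 1), (4, 4, 0), (7, 7, 4), (8, 4, 2)]


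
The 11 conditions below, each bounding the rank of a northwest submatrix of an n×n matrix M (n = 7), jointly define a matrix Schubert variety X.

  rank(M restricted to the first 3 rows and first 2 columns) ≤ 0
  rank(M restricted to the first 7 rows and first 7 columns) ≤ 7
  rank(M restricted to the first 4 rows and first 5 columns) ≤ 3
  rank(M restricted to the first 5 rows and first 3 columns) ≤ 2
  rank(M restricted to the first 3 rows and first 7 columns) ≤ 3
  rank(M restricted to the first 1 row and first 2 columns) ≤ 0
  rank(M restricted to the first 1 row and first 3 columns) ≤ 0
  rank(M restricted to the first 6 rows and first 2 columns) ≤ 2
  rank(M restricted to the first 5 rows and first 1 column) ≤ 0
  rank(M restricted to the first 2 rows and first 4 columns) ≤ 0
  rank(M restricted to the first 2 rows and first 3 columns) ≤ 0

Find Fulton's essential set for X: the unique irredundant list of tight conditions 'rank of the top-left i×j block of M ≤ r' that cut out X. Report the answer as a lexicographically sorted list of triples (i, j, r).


Reconstructing r_w from the 11 given conditions:

  row 1: 0 | 0 | 0 | 0 | 1 | 1 | 1
  row 2: 0 | 0 | 0 | 0 | 1 | 2 | 2
  row 3: 0 | 0 | 1 | 1 | 2 | 3 | 3
  row 4: 0 | 1 | 2 | 2 | 3 | 4 | 4
  row 5: 0 | 1 | 2 | 3 | 4 | 5 | 5
  row 6: 1 | 2 | 3 | 4 | 5 | 6 | 6
  row 7: 1 | 2 | 3 | 4 | 5 | 6 | 7

so w = (5, 6, 3, 2, 4, 1, 7).

ℓ(w)=12; the 3 essential cells (i,j,r):

[(2, 4, 0), (3, 2, 0), (5, 1, 0)]


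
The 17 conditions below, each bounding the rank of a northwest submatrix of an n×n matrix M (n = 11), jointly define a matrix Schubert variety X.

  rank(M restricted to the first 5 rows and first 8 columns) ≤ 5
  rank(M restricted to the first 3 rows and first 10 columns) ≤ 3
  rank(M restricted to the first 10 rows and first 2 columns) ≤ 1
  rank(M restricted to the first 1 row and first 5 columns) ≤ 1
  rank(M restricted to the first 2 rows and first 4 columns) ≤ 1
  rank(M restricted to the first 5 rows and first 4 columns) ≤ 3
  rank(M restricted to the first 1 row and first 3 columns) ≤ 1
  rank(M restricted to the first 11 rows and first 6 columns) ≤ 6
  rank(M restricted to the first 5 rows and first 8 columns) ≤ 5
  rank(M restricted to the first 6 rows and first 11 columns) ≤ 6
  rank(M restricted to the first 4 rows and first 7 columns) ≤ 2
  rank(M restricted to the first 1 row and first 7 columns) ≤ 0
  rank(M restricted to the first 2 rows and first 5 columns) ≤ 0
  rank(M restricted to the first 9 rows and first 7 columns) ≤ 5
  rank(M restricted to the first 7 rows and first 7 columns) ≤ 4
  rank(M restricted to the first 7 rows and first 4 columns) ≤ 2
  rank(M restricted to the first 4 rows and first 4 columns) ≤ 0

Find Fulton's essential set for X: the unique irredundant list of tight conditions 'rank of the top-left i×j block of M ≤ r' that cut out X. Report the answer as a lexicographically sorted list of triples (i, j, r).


Reconstructing r_w from the 17 given conditions:

  R[1]: 0, 0, 0, 0, 0, 0, 0, 1, 1, 1, 1
  R[2]: 0, 0, 0, 0, 0, 1, 1, 2, 2, 2, 2
  R[3]: 0, 0, 0, 0, 1, 2, 2, 3, 3, 3, 3
  R[4]: 0, 0, 0, 0, 1, 2, 2, 3, 4, 4, 4
  R[5]: 1, 1, 1, 1, 2, 3, 3, 4, 5, 5, 5
  R[6]: 1, 1, 2, 2, 3, 4, 4, 5, 6, 6, 6
  R[7]: 1, 1, 2, 2, 3, 4, 4, 5, 6, 7, 7
  R[8]: 1, 1, 2, 3, 4, 5, 5, 6, 7, 8, 8
  R[9]: 1, 1, 2, 3, 4, 5, 5, 6, 7, 8, 9
  R[10]: 1, 1, 2, 3, 4, 5, 6, 7, 8, 9, 10
  R[11]: 1, 2, 3, 4, 5, 6, 7, 8, 9, 10, 11

giving w = (8, 6, 5, 9, 1, 3, 10, 4, 11, 7, 2) via Δ²R.

D(w) has 29 cells with 8 SE-corners; essential set:

[(1, 7, 0), (2, 5, 0), (4, 4, 0), (4, 7, 2), (7, 4, 2), (7, 7, 4), (9, 7, 5), (10, 2, 1)]


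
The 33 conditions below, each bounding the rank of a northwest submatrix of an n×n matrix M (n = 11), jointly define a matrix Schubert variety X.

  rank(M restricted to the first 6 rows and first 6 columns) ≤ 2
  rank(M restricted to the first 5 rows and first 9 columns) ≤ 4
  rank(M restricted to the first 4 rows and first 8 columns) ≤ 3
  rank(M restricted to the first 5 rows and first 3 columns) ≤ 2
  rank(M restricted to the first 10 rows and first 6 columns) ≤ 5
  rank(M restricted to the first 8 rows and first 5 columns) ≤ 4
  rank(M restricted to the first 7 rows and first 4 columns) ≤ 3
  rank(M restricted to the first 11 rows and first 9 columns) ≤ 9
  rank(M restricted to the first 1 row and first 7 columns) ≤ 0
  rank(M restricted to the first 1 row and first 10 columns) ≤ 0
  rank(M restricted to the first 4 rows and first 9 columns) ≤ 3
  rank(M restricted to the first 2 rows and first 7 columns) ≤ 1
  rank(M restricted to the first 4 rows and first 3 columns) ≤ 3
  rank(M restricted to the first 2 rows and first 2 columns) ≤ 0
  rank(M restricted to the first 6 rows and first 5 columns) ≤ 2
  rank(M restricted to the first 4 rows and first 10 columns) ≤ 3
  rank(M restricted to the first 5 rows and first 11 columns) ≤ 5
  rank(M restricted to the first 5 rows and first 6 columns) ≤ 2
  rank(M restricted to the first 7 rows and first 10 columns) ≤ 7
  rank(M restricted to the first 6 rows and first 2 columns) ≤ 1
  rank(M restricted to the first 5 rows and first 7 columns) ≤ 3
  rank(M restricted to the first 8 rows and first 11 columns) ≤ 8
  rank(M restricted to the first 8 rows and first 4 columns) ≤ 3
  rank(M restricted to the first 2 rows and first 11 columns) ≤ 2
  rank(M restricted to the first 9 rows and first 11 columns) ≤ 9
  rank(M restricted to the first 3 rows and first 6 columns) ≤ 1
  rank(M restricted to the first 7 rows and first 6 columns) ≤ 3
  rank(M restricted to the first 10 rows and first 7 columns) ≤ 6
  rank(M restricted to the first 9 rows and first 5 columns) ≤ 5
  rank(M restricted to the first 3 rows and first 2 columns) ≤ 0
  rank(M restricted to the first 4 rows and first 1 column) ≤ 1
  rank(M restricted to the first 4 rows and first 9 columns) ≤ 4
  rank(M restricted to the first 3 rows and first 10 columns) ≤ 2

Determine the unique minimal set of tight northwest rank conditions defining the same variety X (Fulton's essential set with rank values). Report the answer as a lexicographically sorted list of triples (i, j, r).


Computing R[i][j] = min implied NW-rank bound (n=11, 33 conditions):

  R[1]: 0 0 0 0 0 0 0 0 0 0 1
  R[2]: 0 0 1 1 1 1 1 1 1 1 2
  R[3]: 0 0 1 1 1 1 2 2 2 2 3
  R[4]: 1 1 2 2 2 2 3 3 3 3 4
  R[5]: 1 1 2 2 2 2 3 4 4 4 5
  R[6]: 1 1 2 2 2 2 3 4 5 5 6
  R[7]: 1 2 3 3 3 3 4 5 6 6 7
  R[8]: 1 2 3 3 4 4 5 6 7 7 8
  R[9]: 1 2 3 4 5 5 6 7 8 8 9
  R[10]: 1 2 3 4 5 5 6 7 8 9 10
  R[11]: 1 2 3 4 5 6 7 8 9 10 11

second differences of R give the permutation w = (11, 3, 7, 1, 8, 9, 2, 5, 4, 10, 6).

Rothe diagram D(w) (27 cells), 7 SE-corners (essential conditions):

[(1, 10, 0), (3, 2, 0), (3, 6, 1), (6, 2, 1), (6, 6, 2), (8, 4, 3), (10, 6, 5)]


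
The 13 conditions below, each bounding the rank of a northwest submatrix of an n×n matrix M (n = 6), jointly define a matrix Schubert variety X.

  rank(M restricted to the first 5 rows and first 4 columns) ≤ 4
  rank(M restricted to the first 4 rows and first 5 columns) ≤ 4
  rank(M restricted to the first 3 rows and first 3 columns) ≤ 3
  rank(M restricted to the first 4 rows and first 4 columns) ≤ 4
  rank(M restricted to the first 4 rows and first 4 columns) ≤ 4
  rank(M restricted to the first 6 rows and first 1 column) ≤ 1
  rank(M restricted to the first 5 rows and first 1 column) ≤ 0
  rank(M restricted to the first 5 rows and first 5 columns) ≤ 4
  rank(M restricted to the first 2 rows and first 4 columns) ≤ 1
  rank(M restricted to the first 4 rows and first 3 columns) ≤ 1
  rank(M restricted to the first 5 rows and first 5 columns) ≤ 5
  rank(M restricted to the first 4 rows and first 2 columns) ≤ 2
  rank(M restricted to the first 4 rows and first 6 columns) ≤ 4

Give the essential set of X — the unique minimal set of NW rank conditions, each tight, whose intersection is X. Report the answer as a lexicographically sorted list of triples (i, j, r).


The tightest implied rank at each (i,j), from the 13 conditions:

  i=1: 0, 1, 1, 1, 1, 1
  i=2: 0, 1, 1, 1, 2, 2
  i=3: 0, 1, 1, 2, 3, 3
  i=4: 0, 1, 1, 2, 3, 4
  i=5: 0, 1, 2, 3, 4, 5
  i=6: 1, 2, 3, 4, 5, 6

giving w = (2, 5, 4, 6, 3, 1) via Δ²R.

|D(w)|=9, |Ess(w)|=3:

[(2, 4, 1), (4, 3, 1), (5, 1, 0)]


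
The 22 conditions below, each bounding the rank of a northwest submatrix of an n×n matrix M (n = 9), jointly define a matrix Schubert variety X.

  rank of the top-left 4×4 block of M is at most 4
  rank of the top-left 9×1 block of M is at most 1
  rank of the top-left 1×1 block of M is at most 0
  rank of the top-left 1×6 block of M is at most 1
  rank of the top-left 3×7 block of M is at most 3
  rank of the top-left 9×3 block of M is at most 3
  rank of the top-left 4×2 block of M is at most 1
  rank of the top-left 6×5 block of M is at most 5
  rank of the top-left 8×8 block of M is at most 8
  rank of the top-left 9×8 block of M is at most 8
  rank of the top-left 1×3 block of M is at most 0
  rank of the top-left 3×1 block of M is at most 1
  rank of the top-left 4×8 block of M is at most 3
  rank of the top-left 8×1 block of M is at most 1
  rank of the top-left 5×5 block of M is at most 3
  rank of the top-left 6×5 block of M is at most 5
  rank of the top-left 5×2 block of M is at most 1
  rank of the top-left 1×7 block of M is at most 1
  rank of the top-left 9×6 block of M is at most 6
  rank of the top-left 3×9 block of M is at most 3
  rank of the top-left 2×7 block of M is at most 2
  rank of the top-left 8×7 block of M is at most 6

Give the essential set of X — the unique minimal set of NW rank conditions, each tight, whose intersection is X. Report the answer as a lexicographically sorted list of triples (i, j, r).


Rank table r_w(9×9) implied by the 22 constraints:

  0 | 0 | 0 | 1 | 1 | 1 | 1 | 1 | 1
  1 | 1 | 1 | 2 | 2 | 2 | 2 | 2 | 2
  1 | 1 | 2 | 3 | 3 | 3 | 3 | 3 | 3
  1 | 1 | 2 | 3 | 3 | 3 | 3 | 3 | 4
  1 | 1 | 2 | 3 | 3 | 4 | 4 | 4 | 5
  1 | 2 | 3 | 4 | 4 | 5 | 5 | 5 | 6
  1 | 2 | 3 | 4 | 5 | 6 | 6 | 6 | 7
  1 | 2 | 3 | 4 | 5 | 6 | 6 | 7 | 8
  1 | 2 | 3 | 4 | 5 | 6 | 7 | 8 | 9

the unique w with this rank table is (4, 1, 3, 9, 6, 2, 5, 8, 7).

ℓ(w)=12; the 5 essential cells (i,j,r):

[(1, 3, 0), (4, 8, 3), (5, 2, 1), (5, 5, 3), (8, 7, 6)]


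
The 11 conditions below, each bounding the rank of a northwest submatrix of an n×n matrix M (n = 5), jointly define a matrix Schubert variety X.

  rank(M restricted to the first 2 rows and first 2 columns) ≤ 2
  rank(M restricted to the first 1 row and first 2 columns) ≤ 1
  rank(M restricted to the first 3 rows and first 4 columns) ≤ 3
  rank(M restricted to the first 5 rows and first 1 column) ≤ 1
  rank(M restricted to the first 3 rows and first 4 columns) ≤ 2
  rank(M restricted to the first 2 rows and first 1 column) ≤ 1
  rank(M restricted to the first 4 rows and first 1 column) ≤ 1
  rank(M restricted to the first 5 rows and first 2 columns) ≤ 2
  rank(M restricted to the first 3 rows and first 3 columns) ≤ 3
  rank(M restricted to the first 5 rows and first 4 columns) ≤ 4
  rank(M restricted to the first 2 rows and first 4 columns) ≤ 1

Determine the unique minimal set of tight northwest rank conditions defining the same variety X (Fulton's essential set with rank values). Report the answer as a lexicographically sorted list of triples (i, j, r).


Propagating the 11 rank bounds to every northwest block:

  R[1]: 1 1 1 1 1
  R[2]: 1 1 1 1 2
  R[3]: 1 2 2 2 3
  R[4]: 1 2 3 3 4
  R[5]: 1 2 3 4 5

second differences of R give the permutation w = (1, 5, 2, 3, 4).

|D(w)|=3, |Ess(w)|=1:

[(2, 4, 1)]


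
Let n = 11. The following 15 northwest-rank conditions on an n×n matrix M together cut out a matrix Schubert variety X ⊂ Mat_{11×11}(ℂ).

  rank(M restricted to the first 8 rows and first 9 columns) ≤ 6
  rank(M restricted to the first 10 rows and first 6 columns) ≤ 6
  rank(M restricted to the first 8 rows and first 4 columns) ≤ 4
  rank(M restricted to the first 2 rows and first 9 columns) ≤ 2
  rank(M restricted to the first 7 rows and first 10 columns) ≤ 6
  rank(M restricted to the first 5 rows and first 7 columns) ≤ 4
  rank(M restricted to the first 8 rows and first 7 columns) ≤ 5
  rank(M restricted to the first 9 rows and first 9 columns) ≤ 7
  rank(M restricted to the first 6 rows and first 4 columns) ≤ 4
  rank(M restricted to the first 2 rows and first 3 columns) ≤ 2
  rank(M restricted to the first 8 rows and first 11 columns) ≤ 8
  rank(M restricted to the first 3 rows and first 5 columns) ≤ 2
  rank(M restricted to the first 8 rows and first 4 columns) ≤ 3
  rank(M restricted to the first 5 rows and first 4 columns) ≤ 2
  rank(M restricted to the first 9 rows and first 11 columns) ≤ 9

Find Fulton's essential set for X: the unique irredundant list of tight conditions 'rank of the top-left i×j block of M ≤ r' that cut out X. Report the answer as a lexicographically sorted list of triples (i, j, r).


Computing R[i][j] = min implied NW-rank bound (n=11, 15 conditions):

  1 | 1 | 1 | 1 | 1 | 1 | 1 | 1 | 1 | 1 | 1
  1 | 2 | 2 | 2 | 2 | 2 | 2 | 2 | 2 | 2 | 2
  1 | 2 | 2 | 2 | 2 | 3 | 3 | 3 | 3 | 3 | 3
  1 | 2 | 2 | 2 | 3 | 4 | 4 | 4 | 4 | 4 | 4
  1 | 2 | 2 | 2 | 3 | 4 | 4 | 5 | 5 | 5 | 5
  1 | 2 | 3 | 3 | 4 | 5 | 5 | 6 | 6 | 6 | 6
  1 | 2 | 3 | 3 | 4 | 5 | 5 | 6 | 6 | 6 | 7
  1 | 2 | 3 | 3 | 4 | 5 | 5 | 6 | 6 | 7 | 8
  1 | 2 | 3 | 4 | 5 | 6 | 6 | 7 | 7 | 8 | 9
  1 | 2 | 3 | 4 | 5 | 6 | 7 | 8 | 8 | 9 | 10
  1 | 2 | 3 | 4 | 5 | 6 | 7 | 8 | 9 | 10 | 11

so w = (1, 2, 6, 5, 8, 3, 11, 10, 4, 7, 9).

Rothe diagram D(w) (15 cells), 7 SE-corners (essential conditions):

[(3, 5, 2), (5, 4, 2), (5, 7, 4), (7, 10, 6), (8, 4, 3), (8, 7, 5), (8, 9, 6)]


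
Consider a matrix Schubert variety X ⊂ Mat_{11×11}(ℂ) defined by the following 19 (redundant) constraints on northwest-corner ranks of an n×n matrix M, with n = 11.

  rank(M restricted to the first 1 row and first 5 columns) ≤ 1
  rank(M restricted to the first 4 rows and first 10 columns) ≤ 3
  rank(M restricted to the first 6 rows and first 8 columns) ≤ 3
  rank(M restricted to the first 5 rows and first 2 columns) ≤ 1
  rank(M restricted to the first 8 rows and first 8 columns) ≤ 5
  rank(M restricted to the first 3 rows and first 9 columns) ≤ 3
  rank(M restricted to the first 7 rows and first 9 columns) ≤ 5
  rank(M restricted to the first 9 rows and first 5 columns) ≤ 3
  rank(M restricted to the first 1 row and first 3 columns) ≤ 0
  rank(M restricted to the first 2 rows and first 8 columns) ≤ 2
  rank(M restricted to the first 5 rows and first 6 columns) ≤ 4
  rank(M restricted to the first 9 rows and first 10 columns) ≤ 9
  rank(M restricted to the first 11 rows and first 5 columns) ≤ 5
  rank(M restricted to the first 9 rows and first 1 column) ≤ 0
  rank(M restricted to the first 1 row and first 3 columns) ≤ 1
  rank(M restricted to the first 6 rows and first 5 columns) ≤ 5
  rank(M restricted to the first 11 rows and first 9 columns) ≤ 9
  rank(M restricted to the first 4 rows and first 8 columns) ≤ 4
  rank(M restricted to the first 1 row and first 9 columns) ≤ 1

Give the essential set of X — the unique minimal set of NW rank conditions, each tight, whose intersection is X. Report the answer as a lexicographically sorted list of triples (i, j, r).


Recovering R(i,j) via the rank-extension bound from the 19 conditions:

  R[1]: 0 | 0 | 0 | 1 | 1 | 1 | 1 | 1 | 1 | 1 | 1
  R[2]: 0 | 1 | 1 | 2 | 2 | 2 | 2 | 2 | 2 | 2 | 2
  R[3]: 0 | 1 | 2 | 3 | 3 | 3 | 3 | 3 | 3 | 3 | 3
  R[4]: 0 | 1 | 2 | 3 | 3 | 3 | 3 | 3 | 3 | 3 | 4
  R[5]: 0 | 1 | 2 | 3 | 3 | 3 | 3 | 3 | 4 | 4 | 5
  R[6]: 0 | 1 | 2 | 3 | 3 | 3 | 3 | 3 | 4 | 5 | 6
  R[7]: 0 | 1 | 2 | 3 | 3 | 4 | 4 | 4 | 5 | 6 | 7
  R[8]: 0 | 1 | 2 | 3 | 3 | 4 | 5 | 5 | 6 | 7 | 8
  R[9]: 0 | 1 | 2 | 3 | 3 | 4 | 5 | 6 | 7 | 8 | 9
  R[10]: 1 | 2 | 3 | 4 | 4 | 5 | 6 | 7 | 8 | 9 | 10
  R[11]: 1 | 2 | 3 | 4 | 5 | 6 | 7 | 8 | 9 | 10 | 11

so w = (4, 2, 3, 11, 9, 10, 6, 7, 8, 1, 5).

|D(w)|=28, |Ess(w)|=5:

[(1, 3, 0), (4, 10, 3), (6, 8, 3), (9, 1, 0), (9, 5, 3)]
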